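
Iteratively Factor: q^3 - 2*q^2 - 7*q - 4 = (q + 1)*(q^2 - 3*q - 4) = (q - 4)*(q + 1)*(q + 1)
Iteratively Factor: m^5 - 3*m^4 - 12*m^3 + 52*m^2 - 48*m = (m - 3)*(m^4 - 12*m^2 + 16*m) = m*(m - 3)*(m^3 - 12*m + 16) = m*(m - 3)*(m - 2)*(m^2 + 2*m - 8) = m*(m - 3)*(m - 2)^2*(m + 4)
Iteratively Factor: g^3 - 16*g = (g)*(g^2 - 16) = g*(g - 4)*(g + 4)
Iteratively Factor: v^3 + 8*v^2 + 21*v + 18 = (v + 2)*(v^2 + 6*v + 9) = (v + 2)*(v + 3)*(v + 3)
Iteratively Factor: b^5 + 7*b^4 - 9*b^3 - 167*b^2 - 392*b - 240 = (b + 1)*(b^4 + 6*b^3 - 15*b^2 - 152*b - 240) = (b + 1)*(b + 4)*(b^3 + 2*b^2 - 23*b - 60) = (b + 1)*(b + 4)^2*(b^2 - 2*b - 15) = (b + 1)*(b + 3)*(b + 4)^2*(b - 5)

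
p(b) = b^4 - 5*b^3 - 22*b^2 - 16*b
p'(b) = 4*b^3 - 15*b^2 - 44*b - 16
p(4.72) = -595.09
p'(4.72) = -137.24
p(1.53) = -88.41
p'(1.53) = -104.11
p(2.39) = -199.54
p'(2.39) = -152.23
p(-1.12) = -1.08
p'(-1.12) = 8.84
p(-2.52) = 20.95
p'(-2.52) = -64.39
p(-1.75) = -3.20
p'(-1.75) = -6.38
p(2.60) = -232.50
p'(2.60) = -161.50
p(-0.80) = 1.69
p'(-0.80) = 7.55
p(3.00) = -300.00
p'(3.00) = -175.00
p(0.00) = 0.00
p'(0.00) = -16.00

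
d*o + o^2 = o*(d + o)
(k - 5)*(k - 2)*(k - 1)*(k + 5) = k^4 - 3*k^3 - 23*k^2 + 75*k - 50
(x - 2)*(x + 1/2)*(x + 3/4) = x^3 - 3*x^2/4 - 17*x/8 - 3/4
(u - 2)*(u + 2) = u^2 - 4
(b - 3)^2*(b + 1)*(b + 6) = b^4 + b^3 - 27*b^2 + 27*b + 54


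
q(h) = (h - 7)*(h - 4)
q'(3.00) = -5.00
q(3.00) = 4.00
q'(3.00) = -5.00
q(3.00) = 4.00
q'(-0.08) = -11.16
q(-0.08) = 28.89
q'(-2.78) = -16.56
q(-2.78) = 66.31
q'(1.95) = -7.10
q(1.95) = 10.35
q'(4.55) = -1.90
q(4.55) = -1.35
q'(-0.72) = -12.44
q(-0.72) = 36.44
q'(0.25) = -10.50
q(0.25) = 25.31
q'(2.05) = -6.90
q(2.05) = 9.65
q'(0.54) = -9.92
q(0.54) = 22.35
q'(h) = 2*h - 11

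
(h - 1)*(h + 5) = h^2 + 4*h - 5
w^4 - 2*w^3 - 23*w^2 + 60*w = w*(w - 4)*(w - 3)*(w + 5)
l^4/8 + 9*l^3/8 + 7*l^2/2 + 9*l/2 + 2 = (l/4 + 1/2)*(l/2 + 1/2)*(l + 2)*(l + 4)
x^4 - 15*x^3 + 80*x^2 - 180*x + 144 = (x - 6)*(x - 4)*(x - 3)*(x - 2)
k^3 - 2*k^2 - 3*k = k*(k - 3)*(k + 1)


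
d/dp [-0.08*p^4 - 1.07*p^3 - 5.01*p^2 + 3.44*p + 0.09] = -0.32*p^3 - 3.21*p^2 - 10.02*p + 3.44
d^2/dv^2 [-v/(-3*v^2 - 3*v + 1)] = 6*(3*v*(2*v + 1)^2 - (3*v + 1)*(3*v^2 + 3*v - 1))/(3*v^2 + 3*v - 1)^3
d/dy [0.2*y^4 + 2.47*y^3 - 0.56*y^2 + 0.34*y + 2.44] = 0.8*y^3 + 7.41*y^2 - 1.12*y + 0.34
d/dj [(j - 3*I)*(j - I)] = 2*j - 4*I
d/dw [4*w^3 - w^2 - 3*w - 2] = 12*w^2 - 2*w - 3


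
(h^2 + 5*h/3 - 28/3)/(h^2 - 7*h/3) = (h + 4)/h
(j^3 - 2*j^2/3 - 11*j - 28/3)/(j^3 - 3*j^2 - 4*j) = (j + 7/3)/j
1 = 1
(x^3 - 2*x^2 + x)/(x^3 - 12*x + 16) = x*(x^2 - 2*x + 1)/(x^3 - 12*x + 16)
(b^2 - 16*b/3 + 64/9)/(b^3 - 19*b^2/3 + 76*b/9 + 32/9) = (3*b - 8)/(3*b^2 - 11*b - 4)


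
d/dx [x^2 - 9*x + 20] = 2*x - 9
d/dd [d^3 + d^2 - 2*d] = 3*d^2 + 2*d - 2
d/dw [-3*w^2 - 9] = -6*w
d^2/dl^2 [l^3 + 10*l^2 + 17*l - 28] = 6*l + 20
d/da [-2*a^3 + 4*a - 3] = 4 - 6*a^2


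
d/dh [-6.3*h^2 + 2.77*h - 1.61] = 2.77 - 12.6*h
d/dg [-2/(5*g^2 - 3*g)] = 2*(10*g - 3)/(g^2*(5*g - 3)^2)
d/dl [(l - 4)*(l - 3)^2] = (l - 3)*(3*l - 11)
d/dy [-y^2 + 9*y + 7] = 9 - 2*y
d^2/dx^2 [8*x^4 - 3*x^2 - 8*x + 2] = 96*x^2 - 6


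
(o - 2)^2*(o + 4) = o^3 - 12*o + 16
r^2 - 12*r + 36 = (r - 6)^2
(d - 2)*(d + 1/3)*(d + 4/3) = d^3 - d^2/3 - 26*d/9 - 8/9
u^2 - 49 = (u - 7)*(u + 7)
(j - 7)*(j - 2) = j^2 - 9*j + 14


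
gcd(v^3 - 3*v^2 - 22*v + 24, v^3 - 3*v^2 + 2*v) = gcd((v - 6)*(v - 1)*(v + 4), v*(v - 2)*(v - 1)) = v - 1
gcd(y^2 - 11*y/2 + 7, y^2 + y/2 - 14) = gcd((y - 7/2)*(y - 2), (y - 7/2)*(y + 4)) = y - 7/2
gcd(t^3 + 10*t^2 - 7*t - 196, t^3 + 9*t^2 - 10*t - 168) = t^2 + 3*t - 28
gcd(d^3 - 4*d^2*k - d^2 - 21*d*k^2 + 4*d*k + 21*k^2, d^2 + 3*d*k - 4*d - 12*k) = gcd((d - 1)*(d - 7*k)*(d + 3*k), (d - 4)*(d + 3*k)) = d + 3*k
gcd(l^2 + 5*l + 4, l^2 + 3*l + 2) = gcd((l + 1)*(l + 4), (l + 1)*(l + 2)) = l + 1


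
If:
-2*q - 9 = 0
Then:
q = -9/2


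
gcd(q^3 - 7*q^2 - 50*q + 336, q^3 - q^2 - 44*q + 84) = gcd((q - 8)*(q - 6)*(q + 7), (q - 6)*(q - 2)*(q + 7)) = q^2 + q - 42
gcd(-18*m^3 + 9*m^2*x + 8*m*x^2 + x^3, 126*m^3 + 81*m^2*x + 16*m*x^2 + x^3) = 18*m^2 + 9*m*x + x^2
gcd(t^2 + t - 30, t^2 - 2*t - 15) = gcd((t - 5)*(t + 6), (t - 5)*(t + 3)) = t - 5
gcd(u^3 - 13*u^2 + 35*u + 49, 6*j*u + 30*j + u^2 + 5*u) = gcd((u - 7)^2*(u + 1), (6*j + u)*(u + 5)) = 1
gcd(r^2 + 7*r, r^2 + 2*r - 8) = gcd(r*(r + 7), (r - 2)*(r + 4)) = 1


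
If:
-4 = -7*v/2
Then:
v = 8/7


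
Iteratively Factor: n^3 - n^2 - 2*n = (n + 1)*(n^2 - 2*n) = n*(n + 1)*(n - 2)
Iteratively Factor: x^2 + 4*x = (x)*(x + 4)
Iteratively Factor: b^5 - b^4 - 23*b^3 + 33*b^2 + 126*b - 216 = (b - 3)*(b^4 + 2*b^3 - 17*b^2 - 18*b + 72) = (b - 3)*(b + 4)*(b^3 - 2*b^2 - 9*b + 18) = (b - 3)^2*(b + 4)*(b^2 + b - 6) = (b - 3)^2*(b - 2)*(b + 4)*(b + 3)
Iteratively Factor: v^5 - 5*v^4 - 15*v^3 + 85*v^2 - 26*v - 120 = (v - 5)*(v^4 - 15*v^2 + 10*v + 24) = (v - 5)*(v - 3)*(v^3 + 3*v^2 - 6*v - 8) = (v - 5)*(v - 3)*(v + 1)*(v^2 + 2*v - 8) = (v - 5)*(v - 3)*(v + 1)*(v + 4)*(v - 2)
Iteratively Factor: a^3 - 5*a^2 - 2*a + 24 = (a - 3)*(a^2 - 2*a - 8) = (a - 4)*(a - 3)*(a + 2)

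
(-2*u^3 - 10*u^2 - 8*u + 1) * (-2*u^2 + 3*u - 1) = 4*u^5 + 14*u^4 - 12*u^3 - 16*u^2 + 11*u - 1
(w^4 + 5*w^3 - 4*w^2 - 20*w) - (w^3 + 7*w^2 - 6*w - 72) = w^4 + 4*w^3 - 11*w^2 - 14*w + 72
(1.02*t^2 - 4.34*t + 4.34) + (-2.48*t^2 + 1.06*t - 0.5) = -1.46*t^2 - 3.28*t + 3.84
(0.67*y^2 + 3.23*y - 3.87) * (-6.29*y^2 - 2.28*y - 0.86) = -4.2143*y^4 - 21.8443*y^3 + 16.4017*y^2 + 6.0458*y + 3.3282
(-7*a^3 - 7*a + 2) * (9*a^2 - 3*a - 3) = -63*a^5 + 21*a^4 - 42*a^3 + 39*a^2 + 15*a - 6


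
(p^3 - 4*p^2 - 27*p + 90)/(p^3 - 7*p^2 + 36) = (p + 5)/(p + 2)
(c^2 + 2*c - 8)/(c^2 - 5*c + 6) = (c + 4)/(c - 3)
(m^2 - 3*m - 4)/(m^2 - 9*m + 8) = (m^2 - 3*m - 4)/(m^2 - 9*m + 8)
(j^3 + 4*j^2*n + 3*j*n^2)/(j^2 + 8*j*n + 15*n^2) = j*(j + n)/(j + 5*n)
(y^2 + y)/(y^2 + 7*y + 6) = y/(y + 6)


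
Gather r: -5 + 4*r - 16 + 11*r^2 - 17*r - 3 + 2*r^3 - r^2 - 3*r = 2*r^3 + 10*r^2 - 16*r - 24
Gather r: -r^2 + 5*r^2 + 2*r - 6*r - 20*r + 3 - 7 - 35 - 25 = 4*r^2 - 24*r - 64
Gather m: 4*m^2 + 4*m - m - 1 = 4*m^2 + 3*m - 1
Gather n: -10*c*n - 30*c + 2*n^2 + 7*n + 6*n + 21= -30*c + 2*n^2 + n*(13 - 10*c) + 21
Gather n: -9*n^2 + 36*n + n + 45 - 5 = -9*n^2 + 37*n + 40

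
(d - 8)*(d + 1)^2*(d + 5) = d^4 - d^3 - 45*d^2 - 83*d - 40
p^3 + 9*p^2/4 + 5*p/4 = p*(p + 1)*(p + 5/4)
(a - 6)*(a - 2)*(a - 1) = a^3 - 9*a^2 + 20*a - 12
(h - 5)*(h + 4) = h^2 - h - 20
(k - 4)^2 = k^2 - 8*k + 16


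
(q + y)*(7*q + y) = 7*q^2 + 8*q*y + y^2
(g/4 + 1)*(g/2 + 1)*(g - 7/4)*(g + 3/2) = g^4/8 + 23*g^3/32 + 31*g^2/64 - 71*g/32 - 21/8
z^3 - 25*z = z*(z - 5)*(z + 5)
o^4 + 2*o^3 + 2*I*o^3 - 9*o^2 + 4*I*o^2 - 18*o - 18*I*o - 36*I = (o - 3)*(o + 2)*(o + 3)*(o + 2*I)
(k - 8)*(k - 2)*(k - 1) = k^3 - 11*k^2 + 26*k - 16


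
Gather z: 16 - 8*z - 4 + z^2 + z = z^2 - 7*z + 12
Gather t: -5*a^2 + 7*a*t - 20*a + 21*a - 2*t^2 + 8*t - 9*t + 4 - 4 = -5*a^2 + a - 2*t^2 + t*(7*a - 1)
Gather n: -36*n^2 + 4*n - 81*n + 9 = -36*n^2 - 77*n + 9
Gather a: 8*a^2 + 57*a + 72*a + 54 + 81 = 8*a^2 + 129*a + 135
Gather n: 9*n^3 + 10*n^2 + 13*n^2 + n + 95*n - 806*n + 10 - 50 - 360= 9*n^3 + 23*n^2 - 710*n - 400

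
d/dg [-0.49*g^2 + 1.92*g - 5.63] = 1.92 - 0.98*g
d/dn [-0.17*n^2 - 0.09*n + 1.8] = -0.34*n - 0.09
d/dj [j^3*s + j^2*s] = j*s*(3*j + 2)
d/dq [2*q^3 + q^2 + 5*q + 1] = 6*q^2 + 2*q + 5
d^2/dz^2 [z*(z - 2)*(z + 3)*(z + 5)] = 12*z^2 + 36*z - 2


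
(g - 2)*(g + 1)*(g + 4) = g^3 + 3*g^2 - 6*g - 8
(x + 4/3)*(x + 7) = x^2 + 25*x/3 + 28/3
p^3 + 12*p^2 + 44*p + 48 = (p + 2)*(p + 4)*(p + 6)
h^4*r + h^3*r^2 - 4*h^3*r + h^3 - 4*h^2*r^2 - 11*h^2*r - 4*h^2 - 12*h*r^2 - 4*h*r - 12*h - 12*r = (h - 6)*(h + 2)*(h + r)*(h*r + 1)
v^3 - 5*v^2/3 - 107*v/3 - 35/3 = (v - 7)*(v + 1/3)*(v + 5)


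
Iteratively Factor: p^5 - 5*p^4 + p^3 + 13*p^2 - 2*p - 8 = (p - 2)*(p^4 - 3*p^3 - 5*p^2 + 3*p + 4) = (p - 2)*(p + 1)*(p^3 - 4*p^2 - p + 4) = (p - 2)*(p + 1)^2*(p^2 - 5*p + 4) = (p - 4)*(p - 2)*(p + 1)^2*(p - 1)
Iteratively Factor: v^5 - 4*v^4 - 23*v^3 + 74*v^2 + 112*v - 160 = (v - 1)*(v^4 - 3*v^3 - 26*v^2 + 48*v + 160) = (v - 5)*(v - 1)*(v^3 + 2*v^2 - 16*v - 32) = (v - 5)*(v - 1)*(v + 4)*(v^2 - 2*v - 8) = (v - 5)*(v - 4)*(v - 1)*(v + 4)*(v + 2)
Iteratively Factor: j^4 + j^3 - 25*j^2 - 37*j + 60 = (j - 5)*(j^3 + 6*j^2 + 5*j - 12) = (j - 5)*(j + 4)*(j^2 + 2*j - 3) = (j - 5)*(j - 1)*(j + 4)*(j + 3)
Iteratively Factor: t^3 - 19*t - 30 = (t + 2)*(t^2 - 2*t - 15) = (t - 5)*(t + 2)*(t + 3)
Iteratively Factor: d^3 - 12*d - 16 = (d - 4)*(d^2 + 4*d + 4) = (d - 4)*(d + 2)*(d + 2)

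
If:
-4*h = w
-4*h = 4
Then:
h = -1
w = 4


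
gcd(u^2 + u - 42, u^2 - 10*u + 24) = u - 6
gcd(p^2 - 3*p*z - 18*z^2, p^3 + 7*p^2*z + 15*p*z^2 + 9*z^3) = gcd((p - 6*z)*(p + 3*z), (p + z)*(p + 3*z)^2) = p + 3*z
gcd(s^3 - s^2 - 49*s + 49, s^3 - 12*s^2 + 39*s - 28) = s^2 - 8*s + 7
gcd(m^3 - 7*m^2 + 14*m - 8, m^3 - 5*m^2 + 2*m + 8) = m^2 - 6*m + 8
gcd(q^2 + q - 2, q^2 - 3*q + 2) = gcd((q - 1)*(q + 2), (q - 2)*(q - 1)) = q - 1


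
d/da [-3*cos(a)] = 3*sin(a)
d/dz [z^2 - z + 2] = 2*z - 1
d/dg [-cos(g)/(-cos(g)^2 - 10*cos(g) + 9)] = (cos(g)^2 + 9)*sin(g)/(cos(g)^2 + 10*cos(g) - 9)^2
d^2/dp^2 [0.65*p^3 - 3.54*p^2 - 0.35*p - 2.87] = 3.9*p - 7.08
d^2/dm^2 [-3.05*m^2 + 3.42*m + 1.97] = -6.10000000000000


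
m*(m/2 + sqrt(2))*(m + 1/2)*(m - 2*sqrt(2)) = m^4/2 + m^3/4 - 4*m^2 - 2*m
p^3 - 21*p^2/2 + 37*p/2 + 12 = (p - 8)*(p - 3)*(p + 1/2)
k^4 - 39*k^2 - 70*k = k*(k - 7)*(k + 2)*(k + 5)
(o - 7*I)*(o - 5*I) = o^2 - 12*I*o - 35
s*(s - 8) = s^2 - 8*s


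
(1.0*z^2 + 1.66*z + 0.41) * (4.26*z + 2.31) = 4.26*z^3 + 9.3816*z^2 + 5.5812*z + 0.9471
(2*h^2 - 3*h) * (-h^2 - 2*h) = -2*h^4 - h^3 + 6*h^2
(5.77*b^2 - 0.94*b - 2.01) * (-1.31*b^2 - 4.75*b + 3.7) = -7.5587*b^4 - 26.1761*b^3 + 28.4471*b^2 + 6.0695*b - 7.437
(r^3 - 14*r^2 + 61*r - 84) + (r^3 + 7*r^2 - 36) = 2*r^3 - 7*r^2 + 61*r - 120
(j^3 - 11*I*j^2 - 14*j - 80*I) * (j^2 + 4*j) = j^5 + 4*j^4 - 11*I*j^4 - 14*j^3 - 44*I*j^3 - 56*j^2 - 80*I*j^2 - 320*I*j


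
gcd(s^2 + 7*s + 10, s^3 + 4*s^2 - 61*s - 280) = s + 5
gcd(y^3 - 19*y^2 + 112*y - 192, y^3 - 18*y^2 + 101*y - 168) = y^2 - 11*y + 24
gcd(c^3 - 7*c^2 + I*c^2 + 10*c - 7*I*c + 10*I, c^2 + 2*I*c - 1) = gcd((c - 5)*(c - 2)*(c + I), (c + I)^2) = c + I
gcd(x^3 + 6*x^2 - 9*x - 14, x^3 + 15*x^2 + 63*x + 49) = x^2 + 8*x + 7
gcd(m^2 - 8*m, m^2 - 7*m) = m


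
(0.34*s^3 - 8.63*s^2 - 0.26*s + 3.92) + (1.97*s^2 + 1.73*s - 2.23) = 0.34*s^3 - 6.66*s^2 + 1.47*s + 1.69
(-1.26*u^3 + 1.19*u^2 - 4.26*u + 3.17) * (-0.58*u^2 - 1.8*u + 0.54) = 0.7308*u^5 + 1.5778*u^4 - 0.3516*u^3 + 6.472*u^2 - 8.0064*u + 1.7118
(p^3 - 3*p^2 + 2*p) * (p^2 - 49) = p^5 - 3*p^4 - 47*p^3 + 147*p^2 - 98*p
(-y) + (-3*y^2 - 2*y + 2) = -3*y^2 - 3*y + 2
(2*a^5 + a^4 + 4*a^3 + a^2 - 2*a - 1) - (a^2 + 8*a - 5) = 2*a^5 + a^4 + 4*a^3 - 10*a + 4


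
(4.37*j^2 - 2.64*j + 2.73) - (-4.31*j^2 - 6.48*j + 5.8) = 8.68*j^2 + 3.84*j - 3.07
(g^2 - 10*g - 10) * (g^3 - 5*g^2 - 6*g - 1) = g^5 - 15*g^4 + 34*g^3 + 109*g^2 + 70*g + 10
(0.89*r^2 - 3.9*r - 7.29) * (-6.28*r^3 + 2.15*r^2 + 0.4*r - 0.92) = -5.5892*r^5 + 26.4055*r^4 + 37.7522*r^3 - 18.0523*r^2 + 0.672*r + 6.7068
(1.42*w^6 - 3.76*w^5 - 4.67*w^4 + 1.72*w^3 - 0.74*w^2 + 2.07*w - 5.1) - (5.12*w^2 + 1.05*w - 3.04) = 1.42*w^6 - 3.76*w^5 - 4.67*w^4 + 1.72*w^3 - 5.86*w^2 + 1.02*w - 2.06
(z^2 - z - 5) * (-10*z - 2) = -10*z^3 + 8*z^2 + 52*z + 10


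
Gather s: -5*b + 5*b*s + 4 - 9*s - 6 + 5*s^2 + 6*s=-5*b + 5*s^2 + s*(5*b - 3) - 2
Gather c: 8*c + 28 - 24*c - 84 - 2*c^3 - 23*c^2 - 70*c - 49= -2*c^3 - 23*c^2 - 86*c - 105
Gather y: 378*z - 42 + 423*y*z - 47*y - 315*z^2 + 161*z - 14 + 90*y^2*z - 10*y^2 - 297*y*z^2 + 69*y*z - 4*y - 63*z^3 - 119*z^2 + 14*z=y^2*(90*z - 10) + y*(-297*z^2 + 492*z - 51) - 63*z^3 - 434*z^2 + 553*z - 56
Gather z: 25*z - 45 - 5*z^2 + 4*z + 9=-5*z^2 + 29*z - 36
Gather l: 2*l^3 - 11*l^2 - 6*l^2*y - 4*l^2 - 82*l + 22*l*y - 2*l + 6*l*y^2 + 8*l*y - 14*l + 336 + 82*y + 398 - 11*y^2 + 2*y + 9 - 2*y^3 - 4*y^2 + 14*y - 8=2*l^3 + l^2*(-6*y - 15) + l*(6*y^2 + 30*y - 98) - 2*y^3 - 15*y^2 + 98*y + 735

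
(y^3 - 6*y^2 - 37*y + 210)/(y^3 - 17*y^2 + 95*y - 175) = (y + 6)/(y - 5)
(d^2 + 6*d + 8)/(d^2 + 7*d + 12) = (d + 2)/(d + 3)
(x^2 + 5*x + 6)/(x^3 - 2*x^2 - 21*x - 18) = (x + 2)/(x^2 - 5*x - 6)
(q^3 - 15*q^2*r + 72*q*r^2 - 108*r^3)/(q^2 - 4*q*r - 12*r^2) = (q^2 - 9*q*r + 18*r^2)/(q + 2*r)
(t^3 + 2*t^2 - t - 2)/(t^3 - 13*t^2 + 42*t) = (t^3 + 2*t^2 - t - 2)/(t*(t^2 - 13*t + 42))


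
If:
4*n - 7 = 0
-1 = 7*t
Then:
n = 7/4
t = -1/7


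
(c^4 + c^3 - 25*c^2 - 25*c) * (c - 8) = c^5 - 7*c^4 - 33*c^3 + 175*c^2 + 200*c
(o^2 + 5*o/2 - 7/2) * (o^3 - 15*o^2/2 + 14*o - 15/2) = o^5 - 5*o^4 - 33*o^3/4 + 215*o^2/4 - 271*o/4 + 105/4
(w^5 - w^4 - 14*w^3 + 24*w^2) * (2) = 2*w^5 - 2*w^4 - 28*w^3 + 48*w^2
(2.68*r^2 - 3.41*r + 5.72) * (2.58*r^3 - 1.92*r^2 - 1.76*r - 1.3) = 6.9144*r^5 - 13.9434*r^4 + 16.588*r^3 - 8.4648*r^2 - 5.6342*r - 7.436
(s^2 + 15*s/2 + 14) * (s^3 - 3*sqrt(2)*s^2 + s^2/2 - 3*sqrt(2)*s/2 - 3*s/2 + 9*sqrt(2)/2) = s^5 - 3*sqrt(2)*s^4 + 8*s^4 - 24*sqrt(2)*s^3 + 65*s^3/4 - 195*sqrt(2)*s^2/4 - 17*s^2/4 - 21*s + 51*sqrt(2)*s/4 + 63*sqrt(2)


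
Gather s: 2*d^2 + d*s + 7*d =2*d^2 + d*s + 7*d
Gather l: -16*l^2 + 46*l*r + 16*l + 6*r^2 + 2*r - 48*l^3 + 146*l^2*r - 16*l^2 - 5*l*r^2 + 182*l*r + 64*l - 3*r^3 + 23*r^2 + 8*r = -48*l^3 + l^2*(146*r - 32) + l*(-5*r^2 + 228*r + 80) - 3*r^3 + 29*r^2 + 10*r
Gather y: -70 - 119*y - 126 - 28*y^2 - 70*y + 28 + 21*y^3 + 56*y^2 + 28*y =21*y^3 + 28*y^2 - 161*y - 168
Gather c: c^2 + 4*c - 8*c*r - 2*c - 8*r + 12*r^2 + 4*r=c^2 + c*(2 - 8*r) + 12*r^2 - 4*r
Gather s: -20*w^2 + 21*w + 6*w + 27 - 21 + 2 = -20*w^2 + 27*w + 8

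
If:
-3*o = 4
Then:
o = -4/3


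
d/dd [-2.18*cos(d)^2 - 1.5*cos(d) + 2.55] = (4.36*cos(d) + 1.5)*sin(d)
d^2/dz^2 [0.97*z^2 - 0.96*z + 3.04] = 1.94000000000000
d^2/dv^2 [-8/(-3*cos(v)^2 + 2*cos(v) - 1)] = 4*(72*sin(v)^4 - 20*sin(v)^2 + 49*cos(v) - 9*cos(3*v) - 56)/(3*sin(v)^2 + 2*cos(v) - 4)^3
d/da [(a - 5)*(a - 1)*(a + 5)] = 3*a^2 - 2*a - 25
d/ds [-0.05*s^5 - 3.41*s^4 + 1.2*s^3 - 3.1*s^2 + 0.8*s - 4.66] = -0.25*s^4 - 13.64*s^3 + 3.6*s^2 - 6.2*s + 0.8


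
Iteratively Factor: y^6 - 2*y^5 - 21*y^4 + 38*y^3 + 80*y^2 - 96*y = (y - 1)*(y^5 - y^4 - 22*y^3 + 16*y^2 + 96*y) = (y - 4)*(y - 1)*(y^4 + 3*y^3 - 10*y^2 - 24*y) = (y - 4)*(y - 3)*(y - 1)*(y^3 + 6*y^2 + 8*y) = y*(y - 4)*(y - 3)*(y - 1)*(y^2 + 6*y + 8) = y*(y - 4)*(y - 3)*(y - 1)*(y + 4)*(y + 2)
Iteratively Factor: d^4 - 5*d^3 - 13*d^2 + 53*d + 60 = (d - 4)*(d^3 - d^2 - 17*d - 15) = (d - 4)*(d + 3)*(d^2 - 4*d - 5) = (d - 5)*(d - 4)*(d + 3)*(d + 1)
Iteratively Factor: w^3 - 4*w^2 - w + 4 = (w - 1)*(w^2 - 3*w - 4) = (w - 1)*(w + 1)*(w - 4)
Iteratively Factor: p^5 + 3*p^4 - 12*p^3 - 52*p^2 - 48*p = (p + 2)*(p^4 + p^3 - 14*p^2 - 24*p) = p*(p + 2)*(p^3 + p^2 - 14*p - 24) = p*(p + 2)^2*(p^2 - p - 12) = p*(p + 2)^2*(p + 3)*(p - 4)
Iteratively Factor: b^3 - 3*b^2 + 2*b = (b - 2)*(b^2 - b) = b*(b - 2)*(b - 1)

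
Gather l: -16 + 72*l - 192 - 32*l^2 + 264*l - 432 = -32*l^2 + 336*l - 640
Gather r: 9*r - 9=9*r - 9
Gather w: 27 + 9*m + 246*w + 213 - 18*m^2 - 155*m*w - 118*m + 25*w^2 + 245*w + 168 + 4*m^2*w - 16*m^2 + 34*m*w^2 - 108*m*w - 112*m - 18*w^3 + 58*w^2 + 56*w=-34*m^2 - 221*m - 18*w^3 + w^2*(34*m + 83) + w*(4*m^2 - 263*m + 547) + 408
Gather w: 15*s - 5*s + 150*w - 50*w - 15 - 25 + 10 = 10*s + 100*w - 30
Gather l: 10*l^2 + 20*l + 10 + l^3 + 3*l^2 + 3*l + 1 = l^3 + 13*l^2 + 23*l + 11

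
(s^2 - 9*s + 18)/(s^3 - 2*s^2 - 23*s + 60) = (s - 6)/(s^2 + s - 20)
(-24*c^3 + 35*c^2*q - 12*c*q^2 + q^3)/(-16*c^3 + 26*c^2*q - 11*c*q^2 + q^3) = (-3*c + q)/(-2*c + q)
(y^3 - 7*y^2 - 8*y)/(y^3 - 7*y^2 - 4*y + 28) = y*(y^2 - 7*y - 8)/(y^3 - 7*y^2 - 4*y + 28)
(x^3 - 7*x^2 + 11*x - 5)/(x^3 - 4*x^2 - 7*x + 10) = (x - 1)/(x + 2)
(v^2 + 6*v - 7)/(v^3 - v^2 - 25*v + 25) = (v + 7)/(v^2 - 25)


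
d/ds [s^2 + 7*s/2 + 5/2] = 2*s + 7/2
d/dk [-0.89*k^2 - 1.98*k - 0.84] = -1.78*k - 1.98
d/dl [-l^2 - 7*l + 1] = -2*l - 7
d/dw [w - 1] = 1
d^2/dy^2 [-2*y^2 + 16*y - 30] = -4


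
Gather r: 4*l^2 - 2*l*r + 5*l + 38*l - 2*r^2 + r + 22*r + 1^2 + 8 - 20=4*l^2 + 43*l - 2*r^2 + r*(23 - 2*l) - 11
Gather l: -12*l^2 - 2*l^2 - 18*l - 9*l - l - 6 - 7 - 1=-14*l^2 - 28*l - 14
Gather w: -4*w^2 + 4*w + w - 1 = -4*w^2 + 5*w - 1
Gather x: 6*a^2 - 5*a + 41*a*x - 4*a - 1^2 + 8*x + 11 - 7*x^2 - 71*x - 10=6*a^2 - 9*a - 7*x^2 + x*(41*a - 63)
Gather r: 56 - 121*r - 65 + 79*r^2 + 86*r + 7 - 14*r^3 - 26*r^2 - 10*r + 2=-14*r^3 + 53*r^2 - 45*r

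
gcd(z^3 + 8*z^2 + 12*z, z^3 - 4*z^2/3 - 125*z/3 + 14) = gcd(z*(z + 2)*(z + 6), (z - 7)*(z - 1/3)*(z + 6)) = z + 6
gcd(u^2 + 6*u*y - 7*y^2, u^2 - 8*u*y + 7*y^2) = -u + y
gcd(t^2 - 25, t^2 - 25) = t^2 - 25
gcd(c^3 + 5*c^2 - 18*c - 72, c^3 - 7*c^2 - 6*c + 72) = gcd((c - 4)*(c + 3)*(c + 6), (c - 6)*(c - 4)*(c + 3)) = c^2 - c - 12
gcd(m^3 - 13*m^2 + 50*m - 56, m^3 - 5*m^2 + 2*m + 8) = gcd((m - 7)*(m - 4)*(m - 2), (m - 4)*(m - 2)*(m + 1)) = m^2 - 6*m + 8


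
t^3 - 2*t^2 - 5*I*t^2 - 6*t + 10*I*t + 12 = (t - 2)*(t - 3*I)*(t - 2*I)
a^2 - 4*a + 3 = (a - 3)*(a - 1)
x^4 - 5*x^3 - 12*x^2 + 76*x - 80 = (x - 5)*(x - 2)^2*(x + 4)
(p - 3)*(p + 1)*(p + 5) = p^3 + 3*p^2 - 13*p - 15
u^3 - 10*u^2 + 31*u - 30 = (u - 5)*(u - 3)*(u - 2)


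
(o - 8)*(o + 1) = o^2 - 7*o - 8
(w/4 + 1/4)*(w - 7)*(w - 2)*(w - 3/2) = w^4/4 - 19*w^3/8 + 17*w^2/4 + 13*w/8 - 21/4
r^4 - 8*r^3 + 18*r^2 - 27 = (r - 3)^3*(r + 1)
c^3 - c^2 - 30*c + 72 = (c - 4)*(c - 3)*(c + 6)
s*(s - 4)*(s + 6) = s^3 + 2*s^2 - 24*s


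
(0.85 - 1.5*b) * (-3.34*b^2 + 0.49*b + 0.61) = 5.01*b^3 - 3.574*b^2 - 0.4985*b + 0.5185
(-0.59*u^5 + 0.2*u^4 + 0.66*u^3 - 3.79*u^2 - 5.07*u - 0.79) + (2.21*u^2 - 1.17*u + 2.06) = -0.59*u^5 + 0.2*u^4 + 0.66*u^3 - 1.58*u^2 - 6.24*u + 1.27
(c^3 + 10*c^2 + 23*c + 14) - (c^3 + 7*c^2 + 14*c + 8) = 3*c^2 + 9*c + 6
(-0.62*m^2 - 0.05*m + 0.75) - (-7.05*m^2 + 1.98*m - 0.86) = 6.43*m^2 - 2.03*m + 1.61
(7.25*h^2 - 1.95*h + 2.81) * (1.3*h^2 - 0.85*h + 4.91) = 9.425*h^4 - 8.6975*h^3 + 40.908*h^2 - 11.963*h + 13.7971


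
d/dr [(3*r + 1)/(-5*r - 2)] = -1/(5*r + 2)^2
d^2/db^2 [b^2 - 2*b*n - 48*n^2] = 2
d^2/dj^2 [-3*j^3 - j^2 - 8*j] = -18*j - 2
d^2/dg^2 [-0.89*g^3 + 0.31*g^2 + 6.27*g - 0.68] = 0.62 - 5.34*g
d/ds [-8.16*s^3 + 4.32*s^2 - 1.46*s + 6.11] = -24.48*s^2 + 8.64*s - 1.46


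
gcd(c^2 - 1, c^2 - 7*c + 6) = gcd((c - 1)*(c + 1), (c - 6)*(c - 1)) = c - 1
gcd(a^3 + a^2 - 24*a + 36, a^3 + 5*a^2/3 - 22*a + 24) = a^2 + 3*a - 18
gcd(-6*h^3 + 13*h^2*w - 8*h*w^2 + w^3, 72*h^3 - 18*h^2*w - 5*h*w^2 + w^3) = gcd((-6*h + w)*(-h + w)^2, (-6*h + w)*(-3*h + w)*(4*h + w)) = -6*h + w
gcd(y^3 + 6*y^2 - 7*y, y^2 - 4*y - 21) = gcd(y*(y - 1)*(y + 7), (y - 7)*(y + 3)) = 1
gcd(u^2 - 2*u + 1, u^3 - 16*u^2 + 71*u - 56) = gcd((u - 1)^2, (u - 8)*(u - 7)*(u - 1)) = u - 1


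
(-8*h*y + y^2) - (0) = -8*h*y + y^2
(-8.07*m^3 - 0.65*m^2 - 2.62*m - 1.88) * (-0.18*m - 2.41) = 1.4526*m^4 + 19.5657*m^3 + 2.0381*m^2 + 6.6526*m + 4.5308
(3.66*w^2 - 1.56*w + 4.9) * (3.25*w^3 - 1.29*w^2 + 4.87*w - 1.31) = 11.895*w^5 - 9.7914*w^4 + 35.7616*w^3 - 18.7128*w^2 + 25.9066*w - 6.419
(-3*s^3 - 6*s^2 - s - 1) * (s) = -3*s^4 - 6*s^3 - s^2 - s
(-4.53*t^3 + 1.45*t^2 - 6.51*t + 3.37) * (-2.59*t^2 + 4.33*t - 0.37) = 11.7327*t^5 - 23.3704*t^4 + 24.8155*t^3 - 37.4531*t^2 + 17.0008*t - 1.2469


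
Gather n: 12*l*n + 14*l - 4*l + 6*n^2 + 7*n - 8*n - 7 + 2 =10*l + 6*n^2 + n*(12*l - 1) - 5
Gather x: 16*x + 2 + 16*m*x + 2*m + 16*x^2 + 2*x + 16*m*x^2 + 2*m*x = 2*m + x^2*(16*m + 16) + x*(18*m + 18) + 2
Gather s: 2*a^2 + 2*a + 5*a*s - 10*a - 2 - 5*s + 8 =2*a^2 - 8*a + s*(5*a - 5) + 6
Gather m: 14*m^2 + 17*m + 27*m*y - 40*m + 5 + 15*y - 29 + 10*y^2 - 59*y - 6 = 14*m^2 + m*(27*y - 23) + 10*y^2 - 44*y - 30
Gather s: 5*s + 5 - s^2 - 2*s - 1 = -s^2 + 3*s + 4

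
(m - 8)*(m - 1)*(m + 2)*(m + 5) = m^4 - 2*m^3 - 45*m^2 - 34*m + 80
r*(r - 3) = r^2 - 3*r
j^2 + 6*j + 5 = (j + 1)*(j + 5)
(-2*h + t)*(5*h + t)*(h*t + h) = -10*h^3*t - 10*h^3 + 3*h^2*t^2 + 3*h^2*t + h*t^3 + h*t^2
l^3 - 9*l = l*(l - 3)*(l + 3)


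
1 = 1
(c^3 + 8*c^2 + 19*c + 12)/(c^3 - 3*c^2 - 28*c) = (c^2 + 4*c + 3)/(c*(c - 7))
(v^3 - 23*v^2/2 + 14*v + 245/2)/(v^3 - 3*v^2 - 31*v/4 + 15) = 2*(v^2 - 14*v + 49)/(2*v^2 - 11*v + 12)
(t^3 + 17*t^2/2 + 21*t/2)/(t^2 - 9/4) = 2*t*(t + 7)/(2*t - 3)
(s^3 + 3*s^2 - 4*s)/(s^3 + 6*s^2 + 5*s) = (s^2 + 3*s - 4)/(s^2 + 6*s + 5)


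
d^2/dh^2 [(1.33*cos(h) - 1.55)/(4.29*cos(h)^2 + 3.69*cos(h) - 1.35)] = (1.71188485174499*(1 - cos(h)^2)^2 - 0.31002331002331*cos(h)^5 + 0.967007351622735*cos(h)^3 + 1.89412081064485*cos(h)^2 - 1.2121850470914*cos(h) - 2.30606645379984)/(1.0*cos(h)^2 + 0.86013986013986*cos(h) - 0.314685314685315)^3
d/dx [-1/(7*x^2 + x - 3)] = (14*x + 1)/(7*x^2 + x - 3)^2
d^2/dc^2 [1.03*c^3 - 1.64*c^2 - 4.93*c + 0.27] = 6.18*c - 3.28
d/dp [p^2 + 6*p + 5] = 2*p + 6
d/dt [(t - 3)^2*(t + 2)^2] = 2*(t - 3)*(t + 2)*(2*t - 1)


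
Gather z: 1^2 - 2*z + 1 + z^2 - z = z^2 - 3*z + 2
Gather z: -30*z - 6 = -30*z - 6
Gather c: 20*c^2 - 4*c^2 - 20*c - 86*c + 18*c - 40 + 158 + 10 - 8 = 16*c^2 - 88*c + 120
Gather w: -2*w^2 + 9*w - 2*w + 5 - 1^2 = -2*w^2 + 7*w + 4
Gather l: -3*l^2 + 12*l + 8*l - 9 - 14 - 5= -3*l^2 + 20*l - 28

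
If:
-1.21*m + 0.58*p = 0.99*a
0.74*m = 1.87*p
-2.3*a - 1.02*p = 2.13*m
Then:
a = 0.00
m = 0.00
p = 0.00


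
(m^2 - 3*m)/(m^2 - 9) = m/(m + 3)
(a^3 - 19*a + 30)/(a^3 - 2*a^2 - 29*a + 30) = (a^2 - 5*a + 6)/(a^2 - 7*a + 6)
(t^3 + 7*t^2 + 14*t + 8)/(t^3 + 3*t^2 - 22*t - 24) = (t^2 + 6*t + 8)/(t^2 + 2*t - 24)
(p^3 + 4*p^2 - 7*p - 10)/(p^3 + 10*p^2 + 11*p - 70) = (p + 1)/(p + 7)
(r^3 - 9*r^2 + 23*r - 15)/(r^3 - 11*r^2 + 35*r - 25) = (r - 3)/(r - 5)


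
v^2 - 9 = (v - 3)*(v + 3)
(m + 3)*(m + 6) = m^2 + 9*m + 18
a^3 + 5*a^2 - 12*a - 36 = (a - 3)*(a + 2)*(a + 6)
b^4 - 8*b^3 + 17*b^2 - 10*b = b*(b - 5)*(b - 2)*(b - 1)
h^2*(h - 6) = h^3 - 6*h^2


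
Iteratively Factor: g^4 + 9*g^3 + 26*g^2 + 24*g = (g)*(g^3 + 9*g^2 + 26*g + 24) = g*(g + 3)*(g^2 + 6*g + 8) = g*(g + 3)*(g + 4)*(g + 2)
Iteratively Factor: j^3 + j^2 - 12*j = (j - 3)*(j^2 + 4*j) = j*(j - 3)*(j + 4)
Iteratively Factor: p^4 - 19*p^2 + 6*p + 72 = (p - 3)*(p^3 + 3*p^2 - 10*p - 24) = (p - 3)*(p + 4)*(p^2 - p - 6) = (p - 3)*(p + 2)*(p + 4)*(p - 3)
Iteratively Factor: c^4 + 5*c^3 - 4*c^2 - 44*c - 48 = (c - 3)*(c^3 + 8*c^2 + 20*c + 16) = (c - 3)*(c + 4)*(c^2 + 4*c + 4) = (c - 3)*(c + 2)*(c + 4)*(c + 2)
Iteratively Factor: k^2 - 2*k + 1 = (k - 1)*(k - 1)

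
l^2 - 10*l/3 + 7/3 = (l - 7/3)*(l - 1)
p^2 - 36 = (p - 6)*(p + 6)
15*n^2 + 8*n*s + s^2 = (3*n + s)*(5*n + s)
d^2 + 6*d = d*(d + 6)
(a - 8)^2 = a^2 - 16*a + 64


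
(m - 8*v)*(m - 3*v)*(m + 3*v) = m^3 - 8*m^2*v - 9*m*v^2 + 72*v^3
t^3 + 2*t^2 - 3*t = t*(t - 1)*(t + 3)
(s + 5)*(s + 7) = s^2 + 12*s + 35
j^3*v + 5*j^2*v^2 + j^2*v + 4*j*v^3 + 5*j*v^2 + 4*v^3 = (j + v)*(j + 4*v)*(j*v + v)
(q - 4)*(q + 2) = q^2 - 2*q - 8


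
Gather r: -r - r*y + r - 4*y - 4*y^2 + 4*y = -r*y - 4*y^2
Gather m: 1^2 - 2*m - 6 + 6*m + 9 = 4*m + 4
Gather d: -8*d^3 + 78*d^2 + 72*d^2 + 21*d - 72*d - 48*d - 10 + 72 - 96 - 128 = -8*d^3 + 150*d^2 - 99*d - 162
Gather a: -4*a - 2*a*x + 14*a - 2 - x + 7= a*(10 - 2*x) - x + 5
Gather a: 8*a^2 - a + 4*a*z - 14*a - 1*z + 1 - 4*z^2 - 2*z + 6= 8*a^2 + a*(4*z - 15) - 4*z^2 - 3*z + 7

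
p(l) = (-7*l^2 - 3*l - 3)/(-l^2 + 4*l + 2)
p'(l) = (-14*l - 3)/(-l^2 + 4*l + 2) + (2*l - 4)*(-7*l^2 - 3*l - 3)/(-l^2 + 4*l + 2)^2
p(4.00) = -63.50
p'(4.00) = -156.50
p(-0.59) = 5.18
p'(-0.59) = 30.45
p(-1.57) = 2.30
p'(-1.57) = -0.37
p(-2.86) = 2.93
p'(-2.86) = -0.48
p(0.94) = -2.46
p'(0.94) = -2.24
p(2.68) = -11.07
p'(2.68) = -10.04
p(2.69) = -11.17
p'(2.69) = -10.15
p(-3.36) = 3.17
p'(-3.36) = -0.44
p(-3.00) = 3.00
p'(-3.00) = -0.47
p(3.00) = -15.00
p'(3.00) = -15.00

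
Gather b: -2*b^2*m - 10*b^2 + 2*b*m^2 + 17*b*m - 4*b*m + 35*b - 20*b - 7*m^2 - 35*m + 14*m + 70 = b^2*(-2*m - 10) + b*(2*m^2 + 13*m + 15) - 7*m^2 - 21*m + 70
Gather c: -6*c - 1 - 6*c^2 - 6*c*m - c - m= -6*c^2 + c*(-6*m - 7) - m - 1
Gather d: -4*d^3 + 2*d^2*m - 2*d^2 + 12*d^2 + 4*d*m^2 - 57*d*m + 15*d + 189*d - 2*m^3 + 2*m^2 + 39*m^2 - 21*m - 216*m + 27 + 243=-4*d^3 + d^2*(2*m + 10) + d*(4*m^2 - 57*m + 204) - 2*m^3 + 41*m^2 - 237*m + 270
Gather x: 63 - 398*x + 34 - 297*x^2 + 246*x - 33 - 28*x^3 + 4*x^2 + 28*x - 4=-28*x^3 - 293*x^2 - 124*x + 60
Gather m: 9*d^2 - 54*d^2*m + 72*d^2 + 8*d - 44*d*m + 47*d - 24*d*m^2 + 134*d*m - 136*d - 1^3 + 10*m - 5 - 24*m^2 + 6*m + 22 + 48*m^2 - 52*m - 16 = 81*d^2 - 81*d + m^2*(24 - 24*d) + m*(-54*d^2 + 90*d - 36)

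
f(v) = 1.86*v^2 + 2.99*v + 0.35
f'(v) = 3.72*v + 2.99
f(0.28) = 1.33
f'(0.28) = 4.03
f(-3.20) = 9.83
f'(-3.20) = -8.91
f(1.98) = 13.56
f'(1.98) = 10.36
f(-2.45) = 4.19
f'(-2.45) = -6.12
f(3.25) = 29.71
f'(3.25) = 15.08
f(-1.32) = -0.36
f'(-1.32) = -1.92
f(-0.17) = -0.10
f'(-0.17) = 2.36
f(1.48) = 8.85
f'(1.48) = 8.50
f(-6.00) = 49.37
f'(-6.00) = -19.33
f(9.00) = 177.92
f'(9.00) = 36.47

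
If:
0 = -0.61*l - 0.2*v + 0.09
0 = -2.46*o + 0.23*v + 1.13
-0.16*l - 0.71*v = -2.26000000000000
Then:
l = -0.97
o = 0.78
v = 3.40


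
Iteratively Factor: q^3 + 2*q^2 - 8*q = (q)*(q^2 + 2*q - 8) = q*(q - 2)*(q + 4)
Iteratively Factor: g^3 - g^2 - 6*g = (g + 2)*(g^2 - 3*g) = (g - 3)*(g + 2)*(g)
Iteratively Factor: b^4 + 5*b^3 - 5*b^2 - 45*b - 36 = (b - 3)*(b^3 + 8*b^2 + 19*b + 12) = (b - 3)*(b + 1)*(b^2 + 7*b + 12) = (b - 3)*(b + 1)*(b + 3)*(b + 4)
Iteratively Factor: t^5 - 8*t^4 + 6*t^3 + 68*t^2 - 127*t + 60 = (t - 1)*(t^4 - 7*t^3 - t^2 + 67*t - 60) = (t - 5)*(t - 1)*(t^3 - 2*t^2 - 11*t + 12) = (t - 5)*(t - 1)*(t + 3)*(t^2 - 5*t + 4) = (t - 5)*(t - 1)^2*(t + 3)*(t - 4)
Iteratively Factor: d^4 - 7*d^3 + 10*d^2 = (d)*(d^3 - 7*d^2 + 10*d) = d^2*(d^2 - 7*d + 10) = d^2*(d - 2)*(d - 5)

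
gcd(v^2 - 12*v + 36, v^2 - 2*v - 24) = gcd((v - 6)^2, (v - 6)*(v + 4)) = v - 6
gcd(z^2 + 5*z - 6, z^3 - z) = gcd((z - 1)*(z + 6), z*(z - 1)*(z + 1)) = z - 1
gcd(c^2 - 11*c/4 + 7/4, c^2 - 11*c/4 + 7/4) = c^2 - 11*c/4 + 7/4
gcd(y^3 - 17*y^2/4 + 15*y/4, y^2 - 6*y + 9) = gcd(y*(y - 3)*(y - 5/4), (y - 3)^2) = y - 3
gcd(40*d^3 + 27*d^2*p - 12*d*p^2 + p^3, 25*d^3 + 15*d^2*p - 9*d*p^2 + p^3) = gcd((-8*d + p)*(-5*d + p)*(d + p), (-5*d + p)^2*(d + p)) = -5*d^2 - 4*d*p + p^2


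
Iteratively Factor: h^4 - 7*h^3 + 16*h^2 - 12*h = (h - 2)*(h^3 - 5*h^2 + 6*h) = h*(h - 2)*(h^2 - 5*h + 6) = h*(h - 3)*(h - 2)*(h - 2)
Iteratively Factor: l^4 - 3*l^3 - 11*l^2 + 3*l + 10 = (l + 2)*(l^3 - 5*l^2 - l + 5) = (l + 1)*(l + 2)*(l^2 - 6*l + 5) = (l - 5)*(l + 1)*(l + 2)*(l - 1)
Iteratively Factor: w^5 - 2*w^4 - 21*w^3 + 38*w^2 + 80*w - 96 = (w + 2)*(w^4 - 4*w^3 - 13*w^2 + 64*w - 48) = (w - 4)*(w + 2)*(w^3 - 13*w + 12) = (w - 4)*(w - 3)*(w + 2)*(w^2 + 3*w - 4) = (w - 4)*(w - 3)*(w - 1)*(w + 2)*(w + 4)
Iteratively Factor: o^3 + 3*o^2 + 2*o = (o)*(o^2 + 3*o + 2) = o*(o + 2)*(o + 1)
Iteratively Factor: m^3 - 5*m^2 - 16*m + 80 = (m + 4)*(m^2 - 9*m + 20) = (m - 4)*(m + 4)*(m - 5)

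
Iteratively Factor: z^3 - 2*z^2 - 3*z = (z)*(z^2 - 2*z - 3) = z*(z + 1)*(z - 3)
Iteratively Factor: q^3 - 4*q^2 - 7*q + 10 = (q - 5)*(q^2 + q - 2) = (q - 5)*(q + 2)*(q - 1)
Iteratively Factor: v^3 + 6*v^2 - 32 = (v - 2)*(v^2 + 8*v + 16) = (v - 2)*(v + 4)*(v + 4)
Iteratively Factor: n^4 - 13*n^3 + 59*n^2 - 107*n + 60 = (n - 4)*(n^3 - 9*n^2 + 23*n - 15) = (n - 4)*(n - 3)*(n^2 - 6*n + 5) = (n - 4)*(n - 3)*(n - 1)*(n - 5)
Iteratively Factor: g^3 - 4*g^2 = (g - 4)*(g^2) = g*(g - 4)*(g)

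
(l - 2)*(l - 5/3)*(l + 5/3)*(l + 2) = l^4 - 61*l^2/9 + 100/9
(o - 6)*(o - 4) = o^2 - 10*o + 24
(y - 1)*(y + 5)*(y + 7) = y^3 + 11*y^2 + 23*y - 35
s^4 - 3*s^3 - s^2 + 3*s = s*(s - 3)*(s - 1)*(s + 1)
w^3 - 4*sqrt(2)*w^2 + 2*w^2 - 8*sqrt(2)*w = w*(w + 2)*(w - 4*sqrt(2))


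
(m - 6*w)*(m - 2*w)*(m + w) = m^3 - 7*m^2*w + 4*m*w^2 + 12*w^3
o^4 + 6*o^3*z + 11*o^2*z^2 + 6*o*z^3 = o*(o + z)*(o + 2*z)*(o + 3*z)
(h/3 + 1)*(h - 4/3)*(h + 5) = h^3/3 + 20*h^2/9 + 13*h/9 - 20/3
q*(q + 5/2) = q^2 + 5*q/2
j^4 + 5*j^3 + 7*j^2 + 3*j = j*(j + 1)^2*(j + 3)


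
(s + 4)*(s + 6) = s^2 + 10*s + 24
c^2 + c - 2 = (c - 1)*(c + 2)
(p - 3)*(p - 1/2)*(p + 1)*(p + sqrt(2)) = p^4 - 5*p^3/2 + sqrt(2)*p^3 - 5*sqrt(2)*p^2/2 - 2*p^2 - 2*sqrt(2)*p + 3*p/2 + 3*sqrt(2)/2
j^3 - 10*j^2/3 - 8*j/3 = j*(j - 4)*(j + 2/3)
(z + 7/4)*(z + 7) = z^2 + 35*z/4 + 49/4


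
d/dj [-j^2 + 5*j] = 5 - 2*j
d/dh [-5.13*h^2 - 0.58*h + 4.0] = -10.26*h - 0.58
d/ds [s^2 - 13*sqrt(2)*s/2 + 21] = 2*s - 13*sqrt(2)/2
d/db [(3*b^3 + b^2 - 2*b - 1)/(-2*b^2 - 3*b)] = (-6*b^4 - 18*b^3 - 7*b^2 - 4*b - 3)/(b^2*(4*b^2 + 12*b + 9))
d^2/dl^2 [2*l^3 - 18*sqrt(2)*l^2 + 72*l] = 12*l - 36*sqrt(2)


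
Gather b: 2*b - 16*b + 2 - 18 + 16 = -14*b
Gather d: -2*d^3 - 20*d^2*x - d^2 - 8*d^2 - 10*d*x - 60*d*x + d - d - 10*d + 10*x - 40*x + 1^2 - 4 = -2*d^3 + d^2*(-20*x - 9) + d*(-70*x - 10) - 30*x - 3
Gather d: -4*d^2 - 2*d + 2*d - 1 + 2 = 1 - 4*d^2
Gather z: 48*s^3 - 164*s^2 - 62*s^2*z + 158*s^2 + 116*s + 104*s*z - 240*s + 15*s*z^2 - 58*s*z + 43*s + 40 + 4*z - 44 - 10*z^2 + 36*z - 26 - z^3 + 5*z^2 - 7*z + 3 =48*s^3 - 6*s^2 - 81*s - z^3 + z^2*(15*s - 5) + z*(-62*s^2 + 46*s + 33) - 27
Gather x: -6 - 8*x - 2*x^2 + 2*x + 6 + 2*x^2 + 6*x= 0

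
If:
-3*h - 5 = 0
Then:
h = -5/3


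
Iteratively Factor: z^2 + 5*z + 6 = (z + 2)*(z + 3)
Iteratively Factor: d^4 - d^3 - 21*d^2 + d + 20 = (d + 1)*(d^3 - 2*d^2 - 19*d + 20) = (d - 5)*(d + 1)*(d^2 + 3*d - 4) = (d - 5)*(d - 1)*(d + 1)*(d + 4)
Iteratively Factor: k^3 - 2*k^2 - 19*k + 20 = (k - 1)*(k^2 - k - 20) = (k - 1)*(k + 4)*(k - 5)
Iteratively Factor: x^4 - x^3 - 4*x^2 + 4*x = (x)*(x^3 - x^2 - 4*x + 4) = x*(x - 1)*(x^2 - 4) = x*(x - 2)*(x - 1)*(x + 2)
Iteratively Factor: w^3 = (w)*(w^2) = w^2*(w)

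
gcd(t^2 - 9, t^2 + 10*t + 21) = t + 3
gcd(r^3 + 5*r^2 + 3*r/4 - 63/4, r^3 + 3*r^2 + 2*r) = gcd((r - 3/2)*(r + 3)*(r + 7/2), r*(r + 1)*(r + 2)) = 1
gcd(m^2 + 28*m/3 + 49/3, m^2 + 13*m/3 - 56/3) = m + 7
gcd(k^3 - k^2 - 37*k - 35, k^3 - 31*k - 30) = k^2 + 6*k + 5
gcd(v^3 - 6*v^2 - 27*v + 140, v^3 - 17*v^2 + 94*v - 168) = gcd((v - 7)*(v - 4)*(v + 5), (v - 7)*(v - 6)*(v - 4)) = v^2 - 11*v + 28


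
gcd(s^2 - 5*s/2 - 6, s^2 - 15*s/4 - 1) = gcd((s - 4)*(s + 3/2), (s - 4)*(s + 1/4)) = s - 4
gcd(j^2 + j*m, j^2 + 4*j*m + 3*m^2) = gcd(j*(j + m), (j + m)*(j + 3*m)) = j + m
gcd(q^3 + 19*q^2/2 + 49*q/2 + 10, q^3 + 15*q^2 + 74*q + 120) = q^2 + 9*q + 20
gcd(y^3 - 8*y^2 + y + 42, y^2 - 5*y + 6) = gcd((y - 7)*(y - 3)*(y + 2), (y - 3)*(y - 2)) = y - 3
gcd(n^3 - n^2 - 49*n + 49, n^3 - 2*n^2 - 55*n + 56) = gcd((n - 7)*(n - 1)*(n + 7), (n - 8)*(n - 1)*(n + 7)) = n^2 + 6*n - 7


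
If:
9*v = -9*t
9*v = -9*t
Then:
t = -v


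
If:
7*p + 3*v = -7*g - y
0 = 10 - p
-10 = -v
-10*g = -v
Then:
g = 1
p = 10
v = 10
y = -107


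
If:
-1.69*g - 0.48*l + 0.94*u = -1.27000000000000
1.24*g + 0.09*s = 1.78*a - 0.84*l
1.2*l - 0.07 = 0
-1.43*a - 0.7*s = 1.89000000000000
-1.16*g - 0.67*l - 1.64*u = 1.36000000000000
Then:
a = 0.02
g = 0.19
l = 0.06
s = -2.74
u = -0.99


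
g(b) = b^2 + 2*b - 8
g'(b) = 2*b + 2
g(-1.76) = -8.42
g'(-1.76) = -1.52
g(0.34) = -7.20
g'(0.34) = 2.68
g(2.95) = 6.60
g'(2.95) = 7.90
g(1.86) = -0.82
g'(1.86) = 5.72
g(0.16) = -7.65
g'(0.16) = 2.32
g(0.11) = -7.77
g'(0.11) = 2.22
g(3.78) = 13.85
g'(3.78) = 9.56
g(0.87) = -5.50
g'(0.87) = 3.74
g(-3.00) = -5.00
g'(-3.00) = -4.00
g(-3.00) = -5.00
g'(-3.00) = -4.00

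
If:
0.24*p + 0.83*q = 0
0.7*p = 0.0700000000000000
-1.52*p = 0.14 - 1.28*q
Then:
No Solution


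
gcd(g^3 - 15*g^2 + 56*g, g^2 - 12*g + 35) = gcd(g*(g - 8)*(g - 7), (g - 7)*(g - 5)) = g - 7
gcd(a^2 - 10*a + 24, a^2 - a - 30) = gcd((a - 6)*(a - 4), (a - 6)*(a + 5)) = a - 6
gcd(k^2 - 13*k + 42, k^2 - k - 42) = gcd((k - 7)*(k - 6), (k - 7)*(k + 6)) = k - 7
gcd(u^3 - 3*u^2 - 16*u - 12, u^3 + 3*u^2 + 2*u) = u^2 + 3*u + 2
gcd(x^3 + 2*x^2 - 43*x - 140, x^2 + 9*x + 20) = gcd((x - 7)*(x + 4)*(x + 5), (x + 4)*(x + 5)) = x^2 + 9*x + 20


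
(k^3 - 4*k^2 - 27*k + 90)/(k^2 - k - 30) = k - 3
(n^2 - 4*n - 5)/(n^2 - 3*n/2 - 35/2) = 2*(n + 1)/(2*n + 7)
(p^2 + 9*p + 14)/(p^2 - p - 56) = (p + 2)/(p - 8)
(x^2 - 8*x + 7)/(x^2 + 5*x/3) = 3*(x^2 - 8*x + 7)/(x*(3*x + 5))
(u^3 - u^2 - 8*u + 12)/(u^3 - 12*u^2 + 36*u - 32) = (u + 3)/(u - 8)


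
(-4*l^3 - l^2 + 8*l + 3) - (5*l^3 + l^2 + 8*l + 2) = -9*l^3 - 2*l^2 + 1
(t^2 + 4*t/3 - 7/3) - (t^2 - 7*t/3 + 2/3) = 11*t/3 - 3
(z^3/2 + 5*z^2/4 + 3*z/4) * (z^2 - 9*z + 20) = z^5/2 - 13*z^4/4 - z^3/2 + 73*z^2/4 + 15*z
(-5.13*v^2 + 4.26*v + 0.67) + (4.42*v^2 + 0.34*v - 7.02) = -0.71*v^2 + 4.6*v - 6.35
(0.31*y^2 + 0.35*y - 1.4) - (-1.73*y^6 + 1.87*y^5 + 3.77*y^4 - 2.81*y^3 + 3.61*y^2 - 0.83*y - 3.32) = 1.73*y^6 - 1.87*y^5 - 3.77*y^4 + 2.81*y^3 - 3.3*y^2 + 1.18*y + 1.92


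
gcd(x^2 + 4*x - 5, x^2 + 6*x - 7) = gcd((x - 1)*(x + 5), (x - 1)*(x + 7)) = x - 1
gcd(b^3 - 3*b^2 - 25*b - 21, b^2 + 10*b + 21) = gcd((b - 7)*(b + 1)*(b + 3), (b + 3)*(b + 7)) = b + 3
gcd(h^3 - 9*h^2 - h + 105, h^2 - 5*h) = h - 5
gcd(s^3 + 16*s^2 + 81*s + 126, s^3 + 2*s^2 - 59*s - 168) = s^2 + 10*s + 21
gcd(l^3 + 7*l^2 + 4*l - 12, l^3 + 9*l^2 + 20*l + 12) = l^2 + 8*l + 12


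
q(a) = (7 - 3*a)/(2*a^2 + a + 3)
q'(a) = (7 - 3*a)*(-4*a - 1)/(2*a^2 + a + 3)^2 - 3/(2*a^2 + a + 3)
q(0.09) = 2.17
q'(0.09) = -1.91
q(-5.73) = 0.38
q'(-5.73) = 0.09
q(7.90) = -0.12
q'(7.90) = 0.01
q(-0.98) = 2.52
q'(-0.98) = 1.11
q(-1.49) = 1.93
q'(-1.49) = 1.10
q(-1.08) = 2.41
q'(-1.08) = 1.17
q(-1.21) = 2.25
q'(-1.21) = 1.20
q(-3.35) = 0.77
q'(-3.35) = 0.30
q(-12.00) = 0.15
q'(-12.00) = 0.02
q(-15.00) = 0.12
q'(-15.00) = 0.01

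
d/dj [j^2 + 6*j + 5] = 2*j + 6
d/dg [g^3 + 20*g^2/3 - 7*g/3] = 3*g^2 + 40*g/3 - 7/3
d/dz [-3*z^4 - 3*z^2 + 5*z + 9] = -12*z^3 - 6*z + 5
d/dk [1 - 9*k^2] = -18*k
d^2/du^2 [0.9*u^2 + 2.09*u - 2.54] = 1.80000000000000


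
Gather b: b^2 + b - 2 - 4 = b^2 + b - 6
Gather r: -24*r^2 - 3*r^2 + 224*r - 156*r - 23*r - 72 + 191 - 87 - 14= -27*r^2 + 45*r + 18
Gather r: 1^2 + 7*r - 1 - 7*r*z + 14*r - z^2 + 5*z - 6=r*(21 - 7*z) - z^2 + 5*z - 6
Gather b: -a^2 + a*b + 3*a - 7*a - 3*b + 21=-a^2 - 4*a + b*(a - 3) + 21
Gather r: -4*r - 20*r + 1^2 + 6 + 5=12 - 24*r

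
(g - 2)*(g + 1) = g^2 - g - 2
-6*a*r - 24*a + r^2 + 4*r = (-6*a + r)*(r + 4)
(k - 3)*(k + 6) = k^2 + 3*k - 18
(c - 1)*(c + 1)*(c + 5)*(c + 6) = c^4 + 11*c^3 + 29*c^2 - 11*c - 30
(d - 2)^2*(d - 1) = d^3 - 5*d^2 + 8*d - 4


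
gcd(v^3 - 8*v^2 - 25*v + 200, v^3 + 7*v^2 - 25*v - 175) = v^2 - 25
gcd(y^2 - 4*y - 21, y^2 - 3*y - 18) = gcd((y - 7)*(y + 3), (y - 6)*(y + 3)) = y + 3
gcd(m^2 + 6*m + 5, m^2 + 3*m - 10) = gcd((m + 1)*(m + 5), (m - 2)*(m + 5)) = m + 5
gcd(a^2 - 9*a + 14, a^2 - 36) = 1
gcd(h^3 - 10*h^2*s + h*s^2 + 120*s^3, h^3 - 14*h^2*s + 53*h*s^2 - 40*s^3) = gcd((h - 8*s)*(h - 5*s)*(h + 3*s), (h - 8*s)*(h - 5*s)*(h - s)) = h^2 - 13*h*s + 40*s^2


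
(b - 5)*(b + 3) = b^2 - 2*b - 15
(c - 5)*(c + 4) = c^2 - c - 20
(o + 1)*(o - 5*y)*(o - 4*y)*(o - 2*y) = o^4 - 11*o^3*y + o^3 + 38*o^2*y^2 - 11*o^2*y - 40*o*y^3 + 38*o*y^2 - 40*y^3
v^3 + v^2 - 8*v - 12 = (v - 3)*(v + 2)^2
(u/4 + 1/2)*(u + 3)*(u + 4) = u^3/4 + 9*u^2/4 + 13*u/2 + 6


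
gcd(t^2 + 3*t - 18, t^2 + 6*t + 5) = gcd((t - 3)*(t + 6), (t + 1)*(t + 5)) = 1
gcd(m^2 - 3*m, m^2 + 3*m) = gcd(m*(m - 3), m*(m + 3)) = m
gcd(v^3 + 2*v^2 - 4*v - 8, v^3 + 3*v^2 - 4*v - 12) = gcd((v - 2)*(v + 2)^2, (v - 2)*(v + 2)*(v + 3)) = v^2 - 4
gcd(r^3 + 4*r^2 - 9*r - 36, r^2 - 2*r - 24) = r + 4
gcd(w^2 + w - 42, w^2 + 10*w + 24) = 1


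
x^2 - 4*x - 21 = (x - 7)*(x + 3)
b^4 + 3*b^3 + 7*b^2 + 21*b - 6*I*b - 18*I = (b + 3)*(b - 2*I)*(b - I)*(b + 3*I)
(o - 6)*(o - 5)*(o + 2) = o^3 - 9*o^2 + 8*o + 60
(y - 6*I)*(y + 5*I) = y^2 - I*y + 30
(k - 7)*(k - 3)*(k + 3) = k^3 - 7*k^2 - 9*k + 63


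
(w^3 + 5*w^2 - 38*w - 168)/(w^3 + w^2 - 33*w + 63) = (w^2 - 2*w - 24)/(w^2 - 6*w + 9)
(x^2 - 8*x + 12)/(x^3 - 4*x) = (x - 6)/(x*(x + 2))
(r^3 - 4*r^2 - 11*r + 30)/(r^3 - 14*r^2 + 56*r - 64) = (r^2 - 2*r - 15)/(r^2 - 12*r + 32)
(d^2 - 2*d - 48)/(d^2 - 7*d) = (d^2 - 2*d - 48)/(d*(d - 7))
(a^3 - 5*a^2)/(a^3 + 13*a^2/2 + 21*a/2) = 2*a*(a - 5)/(2*a^2 + 13*a + 21)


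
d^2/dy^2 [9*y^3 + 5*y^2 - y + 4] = 54*y + 10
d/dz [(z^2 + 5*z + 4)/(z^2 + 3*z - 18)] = 2*(-z^2 - 22*z - 51)/(z^4 + 6*z^3 - 27*z^2 - 108*z + 324)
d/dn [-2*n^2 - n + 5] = -4*n - 1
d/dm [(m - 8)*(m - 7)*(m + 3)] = 3*m^2 - 24*m + 11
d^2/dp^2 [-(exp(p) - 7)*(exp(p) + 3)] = 4*(1 - exp(p))*exp(p)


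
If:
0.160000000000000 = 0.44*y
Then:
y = 0.36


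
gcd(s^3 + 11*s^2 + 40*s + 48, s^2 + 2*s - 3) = s + 3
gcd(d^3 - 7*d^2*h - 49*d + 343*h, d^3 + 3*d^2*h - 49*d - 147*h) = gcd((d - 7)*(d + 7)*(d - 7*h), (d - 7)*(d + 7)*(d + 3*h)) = d^2 - 49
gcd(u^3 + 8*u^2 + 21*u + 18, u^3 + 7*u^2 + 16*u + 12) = u^2 + 5*u + 6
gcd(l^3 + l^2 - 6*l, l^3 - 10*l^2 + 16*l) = l^2 - 2*l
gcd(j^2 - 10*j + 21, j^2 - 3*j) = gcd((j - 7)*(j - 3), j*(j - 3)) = j - 3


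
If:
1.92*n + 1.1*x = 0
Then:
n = -0.572916666666667*x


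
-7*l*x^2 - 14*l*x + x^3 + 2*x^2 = x*(-7*l + x)*(x + 2)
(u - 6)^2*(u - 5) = u^3 - 17*u^2 + 96*u - 180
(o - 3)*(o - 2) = o^2 - 5*o + 6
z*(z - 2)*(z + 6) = z^3 + 4*z^2 - 12*z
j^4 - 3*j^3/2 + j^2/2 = j^2*(j - 1)*(j - 1/2)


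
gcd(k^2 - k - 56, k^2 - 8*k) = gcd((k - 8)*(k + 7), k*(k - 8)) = k - 8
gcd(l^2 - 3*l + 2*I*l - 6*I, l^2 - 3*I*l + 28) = 1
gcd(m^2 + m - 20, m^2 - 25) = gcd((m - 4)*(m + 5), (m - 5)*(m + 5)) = m + 5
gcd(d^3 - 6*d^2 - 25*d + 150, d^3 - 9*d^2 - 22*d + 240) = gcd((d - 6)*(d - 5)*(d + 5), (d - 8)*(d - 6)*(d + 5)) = d^2 - d - 30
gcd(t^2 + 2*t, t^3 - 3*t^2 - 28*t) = t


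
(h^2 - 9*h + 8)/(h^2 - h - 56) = (h - 1)/(h + 7)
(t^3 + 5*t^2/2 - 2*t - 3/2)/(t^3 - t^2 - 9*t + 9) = (t + 1/2)/(t - 3)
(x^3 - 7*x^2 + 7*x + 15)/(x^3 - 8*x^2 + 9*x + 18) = (x - 5)/(x - 6)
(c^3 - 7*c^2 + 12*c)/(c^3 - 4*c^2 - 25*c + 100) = c*(c - 3)/(c^2 - 25)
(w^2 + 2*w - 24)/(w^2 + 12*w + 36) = (w - 4)/(w + 6)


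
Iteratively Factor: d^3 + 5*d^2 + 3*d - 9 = (d + 3)*(d^2 + 2*d - 3) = (d + 3)^2*(d - 1)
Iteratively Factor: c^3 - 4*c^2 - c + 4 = (c - 1)*(c^2 - 3*c - 4) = (c - 1)*(c + 1)*(c - 4)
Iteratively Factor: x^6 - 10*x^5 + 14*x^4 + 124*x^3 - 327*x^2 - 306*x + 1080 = (x - 4)*(x^5 - 6*x^4 - 10*x^3 + 84*x^2 + 9*x - 270) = (x - 5)*(x - 4)*(x^4 - x^3 - 15*x^2 + 9*x + 54) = (x - 5)*(x - 4)*(x + 3)*(x^3 - 4*x^2 - 3*x + 18) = (x - 5)*(x - 4)*(x - 3)*(x + 3)*(x^2 - x - 6) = (x - 5)*(x - 4)*(x - 3)*(x + 2)*(x + 3)*(x - 3)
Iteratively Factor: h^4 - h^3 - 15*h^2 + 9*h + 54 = (h - 3)*(h^3 + 2*h^2 - 9*h - 18) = (h - 3)^2*(h^2 + 5*h + 6) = (h - 3)^2*(h + 3)*(h + 2)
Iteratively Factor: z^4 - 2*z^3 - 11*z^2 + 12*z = (z + 3)*(z^3 - 5*z^2 + 4*z) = (z - 1)*(z + 3)*(z^2 - 4*z) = (z - 4)*(z - 1)*(z + 3)*(z)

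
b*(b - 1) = b^2 - b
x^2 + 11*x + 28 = (x + 4)*(x + 7)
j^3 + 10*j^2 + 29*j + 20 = (j + 1)*(j + 4)*(j + 5)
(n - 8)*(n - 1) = n^2 - 9*n + 8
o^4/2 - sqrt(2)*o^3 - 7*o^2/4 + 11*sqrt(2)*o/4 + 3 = (o/2 + sqrt(2)/2)*(o - 2*sqrt(2))*(o - 3*sqrt(2)/2)*(o + sqrt(2)/2)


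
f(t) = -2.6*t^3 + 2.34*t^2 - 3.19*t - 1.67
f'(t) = -7.8*t^2 + 4.68*t - 3.19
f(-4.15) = 237.70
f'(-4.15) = -156.95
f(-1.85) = 28.70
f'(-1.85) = -38.54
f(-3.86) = 195.04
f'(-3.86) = -137.47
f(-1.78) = 26.09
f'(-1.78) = -36.23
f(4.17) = -162.81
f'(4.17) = -119.31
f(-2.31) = 50.23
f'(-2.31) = -55.62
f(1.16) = -6.28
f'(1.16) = -8.26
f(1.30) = -7.57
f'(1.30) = -10.29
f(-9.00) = 2111.98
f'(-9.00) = -677.11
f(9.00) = -1736.24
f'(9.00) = -592.87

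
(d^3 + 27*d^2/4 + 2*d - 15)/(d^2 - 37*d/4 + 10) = (d^2 + 8*d + 12)/(d - 8)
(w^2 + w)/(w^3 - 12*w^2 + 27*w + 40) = w/(w^2 - 13*w + 40)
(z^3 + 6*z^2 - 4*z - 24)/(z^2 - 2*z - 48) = (z^2 - 4)/(z - 8)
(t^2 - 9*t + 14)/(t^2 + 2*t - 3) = (t^2 - 9*t + 14)/(t^2 + 2*t - 3)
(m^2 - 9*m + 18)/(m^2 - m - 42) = (-m^2 + 9*m - 18)/(-m^2 + m + 42)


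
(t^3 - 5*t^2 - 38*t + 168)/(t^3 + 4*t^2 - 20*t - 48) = (t - 7)/(t + 2)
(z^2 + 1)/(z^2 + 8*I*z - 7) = (z - I)/(z + 7*I)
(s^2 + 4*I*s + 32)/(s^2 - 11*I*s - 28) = (s + 8*I)/(s - 7*I)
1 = 1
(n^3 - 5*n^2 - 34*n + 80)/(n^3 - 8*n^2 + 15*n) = (n^3 - 5*n^2 - 34*n + 80)/(n*(n^2 - 8*n + 15))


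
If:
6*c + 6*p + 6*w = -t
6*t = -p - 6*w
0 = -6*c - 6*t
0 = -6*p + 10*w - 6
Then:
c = 90/403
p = -198/403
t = -90/403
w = 123/403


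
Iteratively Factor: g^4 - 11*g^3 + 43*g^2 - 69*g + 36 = (g - 3)*(g^3 - 8*g^2 + 19*g - 12) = (g - 3)*(g - 1)*(g^2 - 7*g + 12) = (g - 4)*(g - 3)*(g - 1)*(g - 3)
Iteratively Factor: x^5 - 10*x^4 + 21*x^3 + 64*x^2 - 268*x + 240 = (x - 2)*(x^4 - 8*x^3 + 5*x^2 + 74*x - 120) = (x - 2)^2*(x^3 - 6*x^2 - 7*x + 60) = (x - 4)*(x - 2)^2*(x^2 - 2*x - 15) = (x - 5)*(x - 4)*(x - 2)^2*(x + 3)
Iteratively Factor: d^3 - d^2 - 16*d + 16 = (d - 1)*(d^2 - 16) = (d - 1)*(d + 4)*(d - 4)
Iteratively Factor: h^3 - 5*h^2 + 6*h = (h - 2)*(h^2 - 3*h) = (h - 3)*(h - 2)*(h)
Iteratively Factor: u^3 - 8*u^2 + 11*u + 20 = (u + 1)*(u^2 - 9*u + 20) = (u - 5)*(u + 1)*(u - 4)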